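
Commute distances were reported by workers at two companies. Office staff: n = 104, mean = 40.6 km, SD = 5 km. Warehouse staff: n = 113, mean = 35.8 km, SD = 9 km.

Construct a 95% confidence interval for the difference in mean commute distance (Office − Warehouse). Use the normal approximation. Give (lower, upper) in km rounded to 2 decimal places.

(2.88, 6.72)

Per-group SEs: s₁/√n₁ = 5/√104 = 0.4903, s₂/√n₂ = 9/√113 = 0.8466.
Unpooled SE of the difference: √(0.24039409 + 0.71673156) = 0.9783.
Margin of error = z* · SE = 1.960 × 0.9783 = 1.9175.
x̄₁ − x̄₂ = 40.6 − 35.8 = 4.8000.
CI: 4.8000 ± 1.9175 = (2.88, 6.72).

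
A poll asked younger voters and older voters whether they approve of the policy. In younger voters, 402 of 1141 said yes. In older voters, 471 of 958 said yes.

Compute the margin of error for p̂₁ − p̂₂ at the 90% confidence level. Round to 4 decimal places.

0.0353

p̂₁ = 402/1141 = 0.3523 and p̂₂ = 471/958 = 0.4916.
SE₁ = √(p̂₁(1−p̂₁)/n₁) = √(0.3523·0.6477/1141) = 0.01414; SE₂ = √(0.4916·0.5084/958) = 0.01615.
Independent samples: SE of the difference = √(SE₁² + SE₂²) = √(0.0001999396 + 0.0002608225) = 0.02147.
z* for 90% confidence is 1.645, so the margin of error is 1.645 × 0.02147 = 0.03532.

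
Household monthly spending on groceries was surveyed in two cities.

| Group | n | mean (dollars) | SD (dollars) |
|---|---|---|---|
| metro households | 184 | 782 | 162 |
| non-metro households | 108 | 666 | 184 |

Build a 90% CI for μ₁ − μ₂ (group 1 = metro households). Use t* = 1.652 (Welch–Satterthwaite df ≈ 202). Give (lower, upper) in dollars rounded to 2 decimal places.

(80.72, 151.28)

Standard errors of each mean: 162/√184 = 11.9428 and 184/√108 = 17.7054.
SE(x̄₁ − x̄₂) = √(11.9428² + 17.7054²) = 21.3568 for independent samples with unequal variances.
With t* = 1.652, the margin is 1.652 × 21.3568 = 35.2814.
x̄₁ − x̄₂ = 782 − 666 = 116.0000; the interval is 116.0000 ± 35.2814 = (80.72, 151.28).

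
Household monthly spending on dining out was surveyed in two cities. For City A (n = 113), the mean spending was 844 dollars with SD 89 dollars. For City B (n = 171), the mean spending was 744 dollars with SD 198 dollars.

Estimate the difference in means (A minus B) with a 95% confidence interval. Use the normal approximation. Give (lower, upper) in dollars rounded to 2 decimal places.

Per-group SEs: s₁/√n₁ = 89/√113 = 8.3724, s₂/√n₂ = 198/√171 = 15.1414.
Unpooled SE of the difference: √(70.09708176 + 229.26199396) = 17.3020.
Margin of error = z* · SE = 1.960 × 17.3020 = 33.9119.
x̄₁ − x̄₂ = 844 − 744 = 100.0000.
CI: 100.0000 ± 33.9119 = (66.09, 133.91).

(66.09, 133.91)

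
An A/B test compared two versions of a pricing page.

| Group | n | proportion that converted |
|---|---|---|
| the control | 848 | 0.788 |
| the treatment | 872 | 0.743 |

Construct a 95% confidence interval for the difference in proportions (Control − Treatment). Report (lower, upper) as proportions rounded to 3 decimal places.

SE₁ = √(p̂₁(1−p̂₁)/n₁) = √(0.7880·0.2120/848) = 0.01404; SE₂ = √(0.7430·0.2570/872) = 0.01480.
Independent samples: SE of the difference = √(SE₁² + SE₂²) = √(0.0001971216 + 0.00021904) = 0.02040.
z* for 95% confidence is 1.960, so the margin of error is 1.960 × 0.02040 = 0.03998.
Point estimate p̂₁ − p̂₂ = 0.7880 − 0.7430 = 0.0450.
0.0450 ± 0.03998 → (0.005, 0.085).

(0.005, 0.085)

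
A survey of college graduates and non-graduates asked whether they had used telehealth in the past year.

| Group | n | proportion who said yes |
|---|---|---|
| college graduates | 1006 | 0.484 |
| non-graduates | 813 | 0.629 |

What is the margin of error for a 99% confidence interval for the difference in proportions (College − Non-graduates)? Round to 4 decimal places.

0.0596

Each SE is √(p̂(1−p̂)/n): √(0.4840·0.5160/1006) = 0.01576 and √(0.6290·0.3710/813) = 0.01694.
SE(p̂₁ − p̂₂) = √(SE₁² + SE₂²) = √(0.0002483776 + 0.0002869636) = 0.02314, since the two samples are independent.
At 99% confidence z* = 2.576; margin = 2.576 × 0.02314 = 0.05961.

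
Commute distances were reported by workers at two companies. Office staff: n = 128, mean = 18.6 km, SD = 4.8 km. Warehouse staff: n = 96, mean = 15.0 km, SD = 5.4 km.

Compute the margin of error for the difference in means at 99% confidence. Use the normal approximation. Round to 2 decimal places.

1.79

Standard errors of each mean: 4.8/√128 = 0.4243 and 5.4/√96 = 0.5511.
SE(x̄₁ − x̄₂) = √(0.4243² + 0.5511²) = 0.6955 for independent samples with unequal variances.
With z* = 2.576, the margin is 2.576 × 0.6955 = 1.7916.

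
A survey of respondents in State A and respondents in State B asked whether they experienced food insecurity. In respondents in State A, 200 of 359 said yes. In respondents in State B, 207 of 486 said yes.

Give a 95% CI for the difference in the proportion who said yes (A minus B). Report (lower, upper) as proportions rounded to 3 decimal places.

(0.064, 0.199)

p̂₁ = 200/359 = 0.5571 and p̂₂ = 207/486 = 0.4259.
SE₁ = √(p̂₁(1−p̂₁)/n₁) = √(0.5571·0.4429/359) = 0.02622; SE₂ = √(0.4259·0.5741/486) = 0.02243.
Independent samples: SE of the difference = √(SE₁² + SE₂²) = √(0.0006874884 + 0.0005031049) = 0.03450.
z* for 95% confidence is 1.960, so the margin of error is 1.960 × 0.03450 = 0.06762.
Point estimate p̂₁ − p̂₂ = 0.5571 − 0.4259 = 0.1312.
0.1312 ± 0.06762 → (0.064, 0.199).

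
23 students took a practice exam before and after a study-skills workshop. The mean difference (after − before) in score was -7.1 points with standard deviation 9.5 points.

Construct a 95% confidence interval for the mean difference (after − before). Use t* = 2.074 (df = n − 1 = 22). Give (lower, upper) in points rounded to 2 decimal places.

This is a matched-pairs design, so SE = s_d/√n = 9.5/√23 = 1.9809.
Margin = 2.074 × 1.9809 = 4.1084; the interval is -7.1 ± 4.1084 = (-11.21, -2.99).

(-11.21, -2.99)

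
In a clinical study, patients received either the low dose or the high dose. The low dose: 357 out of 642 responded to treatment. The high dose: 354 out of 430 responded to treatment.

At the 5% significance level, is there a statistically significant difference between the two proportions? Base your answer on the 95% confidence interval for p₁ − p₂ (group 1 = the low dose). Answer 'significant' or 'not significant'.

p̂₁ = 357/642 = 0.5561 and p̂₂ = 354/430 = 0.8233.
SE₁ = √(p̂₁(1−p̂₁)/n₁) = √(0.5561·0.4439/642) = 0.01961; SE₂ = √(0.8233·0.1767/430) = 0.01839.
Independent samples: SE of the difference = √(SE₁² + SE₂²) = √(0.0003845521 + 0.0003381921) = 0.02688.
z* for 95% confidence is 1.960, so the margin of error is 1.960 × 0.02688 = 0.05268.
Point estimate p̂₁ − p̂₂ = 0.5561 − 0.8233 = -0.2672.
-0.2672 ± 0.05268 → (-0.31988, -0.21452).
The interval (-0.31988, -0.21452) does not contain 0, so the difference is significant.

significant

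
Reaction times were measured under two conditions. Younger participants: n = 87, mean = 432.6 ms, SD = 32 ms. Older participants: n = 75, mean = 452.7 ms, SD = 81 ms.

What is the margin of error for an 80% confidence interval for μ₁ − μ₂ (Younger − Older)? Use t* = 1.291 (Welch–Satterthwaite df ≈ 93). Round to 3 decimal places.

Standard errors of each mean: 32/√87 = 3.4308 and 81/√75 = 9.3531.
SE(x̄₁ − x̄₂) = √(3.4308² + 9.3531²) = 9.9625 for independent samples with unequal variances.
With t* = 1.291, the margin is 1.291 × 9.9625 = 12.8616.

12.862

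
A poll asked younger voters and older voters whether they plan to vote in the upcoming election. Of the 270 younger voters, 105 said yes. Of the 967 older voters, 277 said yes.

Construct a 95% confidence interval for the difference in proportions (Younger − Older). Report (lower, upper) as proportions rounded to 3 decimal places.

(0.038, 0.167)

Sample proportions: 105/270 = 0.3889, 277/967 = 0.2865.
Each SE is √(p̂(1−p̂)/n): √(0.3889·0.6111/270) = 0.02967 and √(0.2865·0.7135/967) = 0.01454.
SE(p̂₁ − p̂₂) = √(SE₁² + SE₂²) = √(0.0008803089 + 0.0002114116) = 0.03304, since the two samples are independent.
At 95% confidence z* = 1.960; margin = 1.960 × 0.03304 = 0.06476.
The difference is 0.3889 − 0.2865 = 0.1024, so the interval is 0.1024 ± 0.06476 = (0.038, 0.167).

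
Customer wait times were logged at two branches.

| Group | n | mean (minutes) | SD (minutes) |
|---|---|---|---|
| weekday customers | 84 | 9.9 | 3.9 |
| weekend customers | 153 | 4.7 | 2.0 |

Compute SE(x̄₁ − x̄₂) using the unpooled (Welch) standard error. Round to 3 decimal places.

Per-group SEs: s₁/√n₁ = 3.9/√84 = 0.4255, s₂/√n₂ = 2.0/√153 = 0.1617.
Unpooled SE of the difference: √(0.18105025 + 0.02614689) = 0.4552.

0.455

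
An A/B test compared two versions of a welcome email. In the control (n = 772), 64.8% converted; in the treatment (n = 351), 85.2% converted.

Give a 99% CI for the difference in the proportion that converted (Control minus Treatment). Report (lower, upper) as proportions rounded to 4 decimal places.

(-0.2699, -0.1381)

Each SE is √(p̂(1−p̂)/n): √(0.6480·0.3520/772) = 0.01719 and √(0.8520·0.1480/351) = 0.01895.
SE(p̂₁ − p̂₂) = √(SE₁² + SE₂²) = √(0.0002954961 + 0.0003591025) = 0.02559, since the two samples are independent.
At 99% confidence z* = 2.576; margin = 2.576 × 0.02559 = 0.06592.
The difference is 0.6480 − 0.8520 = -0.2040, so the interval is -0.2040 ± 0.06592 = (-0.2699, -0.1381).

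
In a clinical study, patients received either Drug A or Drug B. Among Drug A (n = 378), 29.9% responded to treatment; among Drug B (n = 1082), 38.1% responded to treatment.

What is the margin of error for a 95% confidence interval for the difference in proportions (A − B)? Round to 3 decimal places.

The two standard errors are √(0.2990×0.7010/378) = 0.02355 and √(0.3810×0.6190/1082) = 0.01476.
Because the samples are independent, SE_diff = √(0.02355² + 0.01476²) = 0.02779.
Using z* = 1.960 for 95%, ME = 1.960 × 0.02779 = 0.05447.

0.054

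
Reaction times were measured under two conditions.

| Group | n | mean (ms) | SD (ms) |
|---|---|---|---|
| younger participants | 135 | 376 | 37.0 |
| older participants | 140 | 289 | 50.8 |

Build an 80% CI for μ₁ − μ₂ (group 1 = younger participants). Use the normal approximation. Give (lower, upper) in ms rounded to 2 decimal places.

(80.15, 93.85)

SE₁ = s₁/√n₁ = 37.0/√135 = 3.1845; SE₂ = 50.8/√140 = 4.2934.
Independent samples, unequal variances: SE_diff = √(SE₁² + SE₂²) = √(10.14104025 + 18.43328356) = 5.3455.
z* = 1.282, so margin of error = 1.282 × 5.3455 = 6.8529.
Difference in means = 376 − 289 = 87.0000.
87.0000 ± 6.8529 → (80.15, 93.85).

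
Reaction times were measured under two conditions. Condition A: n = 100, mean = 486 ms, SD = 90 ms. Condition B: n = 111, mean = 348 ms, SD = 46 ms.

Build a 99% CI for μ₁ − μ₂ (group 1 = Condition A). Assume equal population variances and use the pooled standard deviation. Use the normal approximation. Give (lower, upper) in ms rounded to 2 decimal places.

Pooled variance s_p² = [99·90² + 110·46²] / (100+111−2) = 4950.5263, so s_p = 70.3600.
SE_diff = s_p·√(1/n₁ + 1/n₂) = 70.3600·√(1/100 + 1/111) = 9.7008.
z* = 2.576; margin = 2.576 × 9.7008 = 24.9893.
Difference = 486 − 348 = 138.0000.
138.0000 ± 24.9893 → (113.01, 162.99).

(113.01, 162.99)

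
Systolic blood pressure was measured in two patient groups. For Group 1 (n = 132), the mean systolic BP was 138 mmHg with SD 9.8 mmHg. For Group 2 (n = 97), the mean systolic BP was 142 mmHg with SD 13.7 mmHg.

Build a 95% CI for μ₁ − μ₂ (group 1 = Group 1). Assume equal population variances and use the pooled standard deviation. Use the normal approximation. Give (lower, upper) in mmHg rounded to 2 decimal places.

s_p = √[((n₁−1)s₁² + (n₂−1)s₂²)/(n₁+n₂−2)] = √[(131·9.8² + 96·13.7²)/227] = 11.6103.
SE = 11.6103·√(1/132 + 1/97) = 1.5527.
With z* = 1.960, margin = 1.960 × 1.5527 = 3.0433.
x̄₁ − x̄₂ = 138 − 142 = -4.0000; interval -4.0000 ± 3.0433 = (-7.04, -0.96).

(-7.04, -0.96)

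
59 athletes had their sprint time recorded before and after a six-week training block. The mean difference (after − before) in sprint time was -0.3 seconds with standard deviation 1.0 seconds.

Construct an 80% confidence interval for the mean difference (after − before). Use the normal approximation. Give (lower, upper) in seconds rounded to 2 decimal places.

This is a matched-pairs design, so SE = s_d/√n = 1.0/√59 = 0.1302.
Margin = 1.282 × 0.1302 = 0.1669; the interval is -0.3 ± 0.1669 = (-0.47, -0.13).

(-0.47, -0.13)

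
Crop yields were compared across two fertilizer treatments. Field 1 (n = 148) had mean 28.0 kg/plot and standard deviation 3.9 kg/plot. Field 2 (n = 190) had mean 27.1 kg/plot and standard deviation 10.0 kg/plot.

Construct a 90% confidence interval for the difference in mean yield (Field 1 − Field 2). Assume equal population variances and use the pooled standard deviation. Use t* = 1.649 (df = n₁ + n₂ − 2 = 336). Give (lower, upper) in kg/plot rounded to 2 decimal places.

(-0.53, 2.33)

s_p = √[((n₁−1)s₁² + (n₂−1)s₂²)/(n₁+n₂−2)] = √[(147·3.9² + 189·10.0²)/336] = 7.9312.
SE = 7.9312·√(1/148 + 1/190) = 0.8695.
With t* = 1.649, margin = 1.649 × 0.8695 = 1.4338.
x̄₁ − x̄₂ = 28.0 − 27.1 = 0.9000; interval 0.9000 ± 1.4338 = (-0.53, 2.33).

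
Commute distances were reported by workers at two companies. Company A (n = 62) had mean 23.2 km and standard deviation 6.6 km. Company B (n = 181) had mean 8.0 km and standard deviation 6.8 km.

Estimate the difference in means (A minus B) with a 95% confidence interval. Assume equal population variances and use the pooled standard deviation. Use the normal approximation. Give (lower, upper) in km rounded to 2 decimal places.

(13.25, 17.15)

s_p = √[((n₁−1)s₁² + (n₂−1)s₂²)/(n₁+n₂−2)] = √[(61·6.6² + 180·6.8²)/241] = 6.7499.
SE = 6.7499·√(1/62 + 1/181) = 0.9933.
With z* = 1.960, margin = 1.960 × 0.9933 = 1.9469.
x̄₁ − x̄₂ = 23.2 − 8.0 = 15.2000; interval 15.2000 ± 1.9469 = (13.25, 17.15).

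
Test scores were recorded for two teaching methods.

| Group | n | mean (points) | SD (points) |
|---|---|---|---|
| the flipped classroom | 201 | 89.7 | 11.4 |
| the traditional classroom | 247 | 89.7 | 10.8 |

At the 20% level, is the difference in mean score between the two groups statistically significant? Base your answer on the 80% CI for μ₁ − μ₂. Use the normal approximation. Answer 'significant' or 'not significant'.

SE₁ = s₁/√n₁ = 11.4/√201 = 0.8041; SE₂ = 10.8/√247 = 0.6872.
Independent samples, unequal variances: SE_diff = √(SE₁² + SE₂²) = √(0.64657681 + 0.47224384) = 1.0577.
z* = 1.282, so margin of error = 1.282 × 1.0577 = 1.3560.
Difference in means = 89.7 − 89.7 = 0.0000.
0.0000 ± 1.3560 → (-1.3560, 1.3560).
The interval (-1.3560, 1.3560) contains 0, so the difference is not significant.

not significant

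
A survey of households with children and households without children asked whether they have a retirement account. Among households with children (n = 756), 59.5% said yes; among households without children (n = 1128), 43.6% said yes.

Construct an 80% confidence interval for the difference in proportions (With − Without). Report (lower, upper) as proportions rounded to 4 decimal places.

SE₁ = √(p̂₁(1−p̂₁)/n₁) = √(0.5950·0.4050/756) = 0.01785; SE₂ = √(0.4360·0.5640/1128) = 0.01476.
Independent samples: SE of the difference = √(SE₁² + SE₂²) = √(0.0003186225 + 0.0002178576) = 0.02316.
z* for 80% confidence is 1.282, so the margin of error is 1.282 × 0.02316 = 0.02969.
Point estimate p̂₁ − p̂₂ = 0.5950 − 0.4360 = 0.1590.
0.1590 ± 0.02969 → (0.1293, 0.1887).

(0.1293, 0.1887)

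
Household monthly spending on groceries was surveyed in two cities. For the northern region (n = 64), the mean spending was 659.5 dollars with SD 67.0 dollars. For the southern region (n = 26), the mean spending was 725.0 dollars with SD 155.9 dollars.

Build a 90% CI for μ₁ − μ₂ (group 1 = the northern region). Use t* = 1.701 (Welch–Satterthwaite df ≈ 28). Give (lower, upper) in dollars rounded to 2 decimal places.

(-119.42, -11.58)

Per-group SEs: s₁/√n₁ = 67.0/√64 = 8.3750, s₂/√n₂ = 155.9/√26 = 30.5745.
Unpooled SE of the difference: √(70.140625 + 934.80005025) = 31.7008.
Margin of error = t* · SE = 1.701 × 31.7008 = 53.9231.
x̄₁ − x̄₂ = 659.5 − 725.0 = -65.5000.
CI: -65.5000 ± 53.9231 = (-119.42, -11.58).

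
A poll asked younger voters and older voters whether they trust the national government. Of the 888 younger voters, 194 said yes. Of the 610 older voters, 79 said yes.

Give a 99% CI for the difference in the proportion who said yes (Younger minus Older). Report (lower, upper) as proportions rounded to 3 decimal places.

First, p̂₁ = 194/888 = 0.2185; p̂₂ = 79/610 = 0.1295.
The two standard errors are √(0.2185×0.7815/888) = 0.01387 and √(0.1295×0.8705/610) = 0.01359.
Because the samples are independent, SE_diff = √(0.01387² + 0.01359²) = 0.01942.
Using z* = 2.576 for 99%, ME = 2.576 × 0.01942 = 0.05003.
p̂₁ − p̂₂ = 0.0890; interval 0.0890 ± 0.05003 gives (0.039, 0.139).

(0.039, 0.139)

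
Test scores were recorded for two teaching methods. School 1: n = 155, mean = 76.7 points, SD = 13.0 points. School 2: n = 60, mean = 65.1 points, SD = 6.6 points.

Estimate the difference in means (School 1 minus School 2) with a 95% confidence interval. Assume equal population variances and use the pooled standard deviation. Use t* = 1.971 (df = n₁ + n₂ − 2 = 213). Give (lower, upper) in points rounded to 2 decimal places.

(8.13, 15.07)

s_p = √[((n₁−1)s₁² + (n₂−1)s₂²)/(n₁+n₂−2)] = √[(154·13.0² + 59·6.6²)/213] = 11.5868.
SE = 11.5868·√(1/155 + 1/60) = 1.7617.
With t* = 1.971, margin = 1.971 × 1.7617 = 3.4723.
x̄₁ − x̄₂ = 76.7 − 65.1 = 11.6000; interval 11.6000 ± 3.4723 = (8.13, 15.07).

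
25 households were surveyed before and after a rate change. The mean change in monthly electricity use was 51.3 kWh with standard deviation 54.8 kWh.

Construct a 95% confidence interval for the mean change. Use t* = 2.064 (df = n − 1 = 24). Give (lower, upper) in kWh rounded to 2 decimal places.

(28.68, 73.92)

This is a matched-pairs design, so SE = s_d/√n = 54.8/√25 = 10.9600.
Margin = 2.064 × 10.9600 = 22.6214; the interval is 51.3 ± 22.6214 = (28.68, 73.92).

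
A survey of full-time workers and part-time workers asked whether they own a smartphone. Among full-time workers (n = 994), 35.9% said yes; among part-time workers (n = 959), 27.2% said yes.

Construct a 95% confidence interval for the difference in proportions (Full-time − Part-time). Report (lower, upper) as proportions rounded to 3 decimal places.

(0.046, 0.128)

SE₁ = √(p̂₁(1−p̂₁)/n₁) = √(0.3590·0.6410/994) = 0.01522; SE₂ = √(0.2720·0.7280/959) = 0.01437.
Independent samples: SE of the difference = √(SE₁² + SE₂²) = √(0.0002316484 + 0.0002064969) = 0.02093.
z* for 95% confidence is 1.960, so the margin of error is 1.960 × 0.02093 = 0.04102.
Point estimate p̂₁ − p̂₂ = 0.3590 − 0.2720 = 0.0870.
0.0870 ± 0.04102 → (0.046, 0.128).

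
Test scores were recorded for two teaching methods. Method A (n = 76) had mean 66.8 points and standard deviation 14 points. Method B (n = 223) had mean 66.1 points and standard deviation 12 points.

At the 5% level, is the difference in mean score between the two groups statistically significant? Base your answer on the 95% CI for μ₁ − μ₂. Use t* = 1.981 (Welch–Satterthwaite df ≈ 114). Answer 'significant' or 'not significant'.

not significant

Per-group SEs: s₁/√n₁ = 14/√76 = 1.6059, s₂/√n₂ = 12/√223 = 0.8036.
Unpooled SE of the difference: √(2.57891481 + 0.64577296) = 1.7957.
Margin of error = t* · SE = 1.981 × 1.7957 = 3.5573.
x̄₁ − x̄₂ = 66.8 − 66.1 = 0.7000.
CI: 0.7000 ± 3.5573 = (-2.8573, 4.2573).
The interval (-2.8573, 4.2573) contains 0, so the difference is not significant.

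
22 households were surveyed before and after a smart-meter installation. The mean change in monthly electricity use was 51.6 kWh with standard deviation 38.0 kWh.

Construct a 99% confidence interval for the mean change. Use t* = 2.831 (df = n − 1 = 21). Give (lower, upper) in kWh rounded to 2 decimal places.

This is a matched-pairs design, so SE = s_d/√n = 38.0/√22 = 8.1016.
Margin = 2.831 × 8.1016 = 22.9356; the interval is 51.6 ± 22.9356 = (28.66, 74.54).

(28.66, 74.54)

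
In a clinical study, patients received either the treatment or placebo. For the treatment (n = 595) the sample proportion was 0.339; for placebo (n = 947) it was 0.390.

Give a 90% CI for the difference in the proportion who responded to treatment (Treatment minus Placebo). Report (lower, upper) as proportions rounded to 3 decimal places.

(-0.092, -0.010)

The two standard errors are √(0.3390×0.6610/595) = 0.01941 and √(0.3900×0.6100/947) = 0.01585.
Because the samples are independent, SE_diff = √(0.01941² + 0.01585²) = 0.02506.
Using z* = 1.645 for 90%, ME = 1.645 × 0.02506 = 0.04122.
p̂₁ − p̂₂ = -0.0510; interval -0.0510 ± 0.04122 gives (-0.092, -0.010).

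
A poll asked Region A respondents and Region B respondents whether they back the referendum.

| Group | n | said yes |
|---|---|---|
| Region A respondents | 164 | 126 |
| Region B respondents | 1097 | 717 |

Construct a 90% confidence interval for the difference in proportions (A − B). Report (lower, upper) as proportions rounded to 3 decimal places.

p̂₁ = 126/164 = 0.7683 and p̂₂ = 717/1097 = 0.6536.
SE₁ = √(p̂₁(1−p̂₁)/n₁) = √(0.7683·0.2317/164) = 0.03295; SE₂ = √(0.6536·0.3464/1097) = 0.01437.
Independent samples: SE of the difference = √(SE₁² + SE₂²) = √(0.0010857025 + 0.0002064969) = 0.03595.
z* for 90% confidence is 1.645, so the margin of error is 1.645 × 0.03595 = 0.05914.
Point estimate p̂₁ − p̂₂ = 0.7683 − 0.6536 = 0.1147.
0.1147 ± 0.05914 → (0.056, 0.174).

(0.056, 0.174)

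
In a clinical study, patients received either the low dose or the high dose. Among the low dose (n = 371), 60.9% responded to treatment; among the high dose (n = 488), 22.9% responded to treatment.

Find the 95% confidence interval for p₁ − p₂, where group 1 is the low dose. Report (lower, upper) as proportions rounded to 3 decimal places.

(0.318, 0.442)

SE₁ = √(p̂₁(1−p̂₁)/n₁) = √(0.6090·0.3910/371) = 0.02533; SE₂ = √(0.2290·0.7710/488) = 0.01902.
Independent samples: SE of the difference = √(SE₁² + SE₂²) = √(0.0006416089 + 0.0003617604) = 0.03168.
z* for 95% confidence is 1.960, so the margin of error is 1.960 × 0.03168 = 0.06209.
Point estimate p̂₁ − p̂₂ = 0.6090 − 0.2290 = 0.3800.
0.3800 ± 0.06209 → (0.318, 0.442).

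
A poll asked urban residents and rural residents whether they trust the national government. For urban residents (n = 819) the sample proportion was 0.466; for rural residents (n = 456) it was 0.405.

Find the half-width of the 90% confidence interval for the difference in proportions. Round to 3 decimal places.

0.047

The two standard errors are √(0.4660×0.5340/819) = 0.01743 and √(0.4050×0.5950/456) = 0.02299.
Because the samples are independent, SE_diff = √(0.01743² + 0.02299²) = 0.02885.
Using z* = 1.645 for 90%, ME = 1.645 × 0.02885 = 0.04746.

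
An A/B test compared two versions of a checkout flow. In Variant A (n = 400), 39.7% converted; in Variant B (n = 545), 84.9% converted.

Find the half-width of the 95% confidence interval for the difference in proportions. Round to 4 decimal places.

Each SE is √(p̂(1−p̂)/n): √(0.3970·0.6030/400) = 0.02446 and √(0.8490·0.1510/545) = 0.01534.
SE(p̂₁ − p̂₂) = √(SE₁² + SE₂²) = √(0.0005982916 + 0.0002353156) = 0.02887, since the two samples are independent.
At 95% confidence z* = 1.960; margin = 1.960 × 0.02887 = 0.05659.

0.0566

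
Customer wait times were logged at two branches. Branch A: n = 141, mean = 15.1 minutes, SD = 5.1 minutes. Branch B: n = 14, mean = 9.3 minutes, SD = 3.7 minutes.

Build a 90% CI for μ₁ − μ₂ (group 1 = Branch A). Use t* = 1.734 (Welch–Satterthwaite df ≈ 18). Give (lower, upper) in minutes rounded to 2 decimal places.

(3.93, 7.67)

Standard errors of each mean: 5.1/√141 = 0.4295 and 3.7/√14 = 0.9889.
SE(x̄₁ − x̄₂) = √(0.4295² + 0.9889²) = 1.0781 for independent samples with unequal variances.
With t* = 1.734, the margin is 1.734 × 1.0781 = 1.8694.
x̄₁ − x̄₂ = 15.1 − 9.3 = 5.8000; the interval is 5.8000 ± 1.8694 = (3.93, 7.67).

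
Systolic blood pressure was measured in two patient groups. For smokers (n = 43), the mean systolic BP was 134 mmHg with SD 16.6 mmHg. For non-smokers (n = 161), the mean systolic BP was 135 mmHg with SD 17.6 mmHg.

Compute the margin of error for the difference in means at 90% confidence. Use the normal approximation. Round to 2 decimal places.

Per-group SEs: s₁/√n₁ = 16.6/√43 = 2.5315, s₂/√n₂ = 17.6/√161 = 1.3871.
Unpooled SE of the difference: √(6.40849225 + 1.92404641) = 2.8866.
Margin of error = z* · SE = 1.645 × 2.8866 = 4.7485.

4.75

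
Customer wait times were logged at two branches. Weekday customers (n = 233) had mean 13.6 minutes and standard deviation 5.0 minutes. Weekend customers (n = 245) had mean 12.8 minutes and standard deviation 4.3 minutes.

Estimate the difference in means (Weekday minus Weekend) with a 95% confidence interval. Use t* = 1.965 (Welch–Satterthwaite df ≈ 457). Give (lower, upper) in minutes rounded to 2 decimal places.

(-0.04, 1.64)

Per-group SEs: s₁/√n₁ = 5.0/√233 = 0.3276, s₂/√n₂ = 4.3/√245 = 0.2747.
Unpooled SE of the difference: √(0.10732176 + 0.07546009) = 0.4275.
Margin of error = t* · SE = 1.965 × 0.4275 = 0.8400.
x̄₁ − x̄₂ = 13.6 − 12.8 = 0.8000.
CI: 0.8000 ± 0.8400 = (-0.04, 1.64).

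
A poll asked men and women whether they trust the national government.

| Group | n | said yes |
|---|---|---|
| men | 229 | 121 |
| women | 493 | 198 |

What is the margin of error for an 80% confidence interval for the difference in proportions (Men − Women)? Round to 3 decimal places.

0.051

p̂₁ = 121/229 = 0.5284 and p̂₂ = 198/493 = 0.4016.
SE₁ = √(p̂₁(1−p̂₁)/n₁) = √(0.5284·0.4716/229) = 0.03299; SE₂ = √(0.4016·0.5984/493) = 0.02208.
Independent samples: SE of the difference = √(SE₁² + SE₂²) = √(0.0010883401 + 0.0004875264) = 0.03970.
z* for 80% confidence is 1.282, so the margin of error is 1.282 × 0.03970 = 0.05090.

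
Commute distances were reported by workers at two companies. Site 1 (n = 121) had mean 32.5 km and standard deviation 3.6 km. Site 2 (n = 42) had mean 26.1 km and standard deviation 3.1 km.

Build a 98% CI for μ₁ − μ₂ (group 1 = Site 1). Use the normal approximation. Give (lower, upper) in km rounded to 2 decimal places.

Standard errors of each mean: 3.6/√121 = 0.3273 and 3.1/√42 = 0.4783.
SE(x̄₁ − x̄₂) = √(0.3273² + 0.4783²) = 0.5796 for independent samples with unequal variances.
With z* = 2.326, the margin is 2.326 × 0.5796 = 1.3481.
x̄₁ − x̄₂ = 32.5 − 26.1 = 6.4000; the interval is 6.4000 ± 1.3481 = (5.05, 7.75).

(5.05, 7.75)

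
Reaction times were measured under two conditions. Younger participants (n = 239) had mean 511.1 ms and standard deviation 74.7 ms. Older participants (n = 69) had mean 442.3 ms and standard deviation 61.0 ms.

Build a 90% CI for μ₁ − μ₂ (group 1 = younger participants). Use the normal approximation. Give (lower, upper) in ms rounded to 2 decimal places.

(54.34, 83.26)

Per-group SEs: s₁/√n₁ = 74.7/√239 = 4.8319, s₂/√n₂ = 61.0/√69 = 7.3435.
Unpooled SE of the difference: √(23.34725761 + 53.92699225) = 8.7906.
Margin of error = z* · SE = 1.645 × 8.7906 = 14.4605.
x̄₁ − x̄₂ = 511.1 − 442.3 = 68.8000.
CI: 68.8000 ± 14.4605 = (54.34, 83.26).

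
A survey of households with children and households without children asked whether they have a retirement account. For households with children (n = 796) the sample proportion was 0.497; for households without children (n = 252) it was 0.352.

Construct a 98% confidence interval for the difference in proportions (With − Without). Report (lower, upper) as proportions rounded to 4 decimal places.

Each SE is √(p̂(1−p̂)/n): √(0.4970·0.5030/796) = 0.01772 and √(0.3520·0.6480/252) = 0.03009.
SE(p̂₁ − p̂₂) = √(SE₁² + SE₂²) = √(0.0003139984 + 0.0009054081) = 0.03492, since the two samples are independent.
At 98% confidence z* = 2.326; margin = 2.326 × 0.03492 = 0.08122.
The difference is 0.4970 − 0.3520 = 0.1450, so the interval is 0.1450 ± 0.08122 = (0.0638, 0.2262).

(0.0638, 0.2262)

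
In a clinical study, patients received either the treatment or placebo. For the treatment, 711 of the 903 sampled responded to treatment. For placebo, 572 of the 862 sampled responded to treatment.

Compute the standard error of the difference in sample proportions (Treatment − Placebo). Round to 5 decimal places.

0.02108

First, p̂₁ = 711/903 = 0.7874; p̂₂ = 572/862 = 0.6636.
The two standard errors are √(0.7874×0.2126/903) = 0.01362 and √(0.6636×0.3364/862) = 0.01609.
Because the samples are independent, SE_diff = √(0.01362² + 0.01609²) = 0.02108.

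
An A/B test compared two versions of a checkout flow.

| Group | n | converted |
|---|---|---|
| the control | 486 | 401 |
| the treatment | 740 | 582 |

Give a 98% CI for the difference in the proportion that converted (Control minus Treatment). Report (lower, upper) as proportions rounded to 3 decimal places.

(-0.015, 0.092)

First, p̂₁ = 401/486 = 0.8251; p̂₂ = 582/740 = 0.7865.
The two standard errors are √(0.8251×0.1749/486) = 0.01723 and √(0.7865×0.2135/740) = 0.01506.
Because the samples are independent, SE_diff = √(0.01723² + 0.01506²) = 0.02288.
Using z* = 2.326 for 98%, ME = 2.326 × 0.02288 = 0.05322.
p̂₁ − p̂₂ = 0.0386; interval 0.0386 ± 0.05322 gives (-0.015, 0.092).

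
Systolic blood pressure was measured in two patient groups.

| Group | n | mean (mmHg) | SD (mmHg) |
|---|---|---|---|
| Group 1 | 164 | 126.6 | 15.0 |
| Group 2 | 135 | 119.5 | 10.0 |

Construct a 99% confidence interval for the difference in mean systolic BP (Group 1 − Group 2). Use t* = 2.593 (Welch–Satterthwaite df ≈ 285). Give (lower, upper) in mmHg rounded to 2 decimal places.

(3.33, 10.87)

Standard errors of each mean: 15.0/√164 = 1.1713 and 10.0/√135 = 0.8607.
SE(x̄₁ − x̄₂) = √(1.1713² + 0.8607²) = 1.4535 for independent samples with unequal variances.
With t* = 2.593, the margin is 2.593 × 1.4535 = 3.7689.
x̄₁ − x̄₂ = 126.6 − 119.5 = 7.1000; the interval is 7.1000 ± 3.7689 = (3.33, 10.87).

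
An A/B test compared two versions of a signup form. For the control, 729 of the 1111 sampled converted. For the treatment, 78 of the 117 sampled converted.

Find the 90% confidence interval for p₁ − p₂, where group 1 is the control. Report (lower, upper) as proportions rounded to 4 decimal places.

Sample proportions: 729/1111 = 0.6562, 78/117 = 0.6667.
Each SE is √(p̂(1−p̂)/n): √(0.6562·0.3438/1111) = 0.01425 and √(0.6667·0.3333/117) = 0.04358.
SE(p̂₁ − p̂₂) = √(SE₁² + SE₂²) = √(0.0002030625 + 0.0018992164) = 0.04585, since the two samples are independent.
At 90% confidence z* = 1.645; margin = 1.645 × 0.04585 = 0.07542.
The difference is 0.6562 − 0.6667 = -0.0105, so the interval is -0.0105 ± 0.07542 = (-0.0859, 0.0649).

(-0.0859, 0.0649)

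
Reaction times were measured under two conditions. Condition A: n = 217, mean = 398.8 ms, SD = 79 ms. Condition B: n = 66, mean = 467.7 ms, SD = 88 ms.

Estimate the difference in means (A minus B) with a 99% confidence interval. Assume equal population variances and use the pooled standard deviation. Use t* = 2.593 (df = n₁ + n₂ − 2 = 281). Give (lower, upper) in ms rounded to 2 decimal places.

(-98.49, -39.31)

s_p = √[((n₁−1)s₁² + (n₂−1)s₂²)/(n₁+n₂−2)] = √[(216·79² + 65·88²)/281] = 81.1706.
SE = 81.1706·√(1/217 + 1/66) = 11.4101.
With t* = 2.593, margin = 2.593 × 11.4101 = 29.5864.
x̄₁ − x̄₂ = 398.8 − 467.7 = -68.9000; interval -68.9000 ± 29.5864 = (-98.49, -39.31).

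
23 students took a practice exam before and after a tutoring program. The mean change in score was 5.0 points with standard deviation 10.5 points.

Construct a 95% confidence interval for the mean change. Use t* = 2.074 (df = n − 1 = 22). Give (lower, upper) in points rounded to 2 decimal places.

(0.46, 9.54)

Paired design: SE = s_d/√n = 10.5/√23 = 2.1894.
t* = 2.074; margin of error = 2.074 × 2.1894 = 4.5408.
5.0 ± 4.5408 → (0.46, 9.54).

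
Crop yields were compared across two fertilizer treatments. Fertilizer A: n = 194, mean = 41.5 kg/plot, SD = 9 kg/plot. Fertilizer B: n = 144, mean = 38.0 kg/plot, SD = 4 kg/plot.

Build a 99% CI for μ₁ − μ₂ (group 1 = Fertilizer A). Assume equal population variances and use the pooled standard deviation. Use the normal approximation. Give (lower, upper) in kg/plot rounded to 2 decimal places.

(1.43, 5.57)

s_p = √[((n₁−1)s₁² + (n₂−1)s₂²)/(n₁+n₂−2)] = √[(193·9² + 143·4²)/336] = 7.3032.
SE = 7.3032·√(1/194 + 1/144) = 0.8033.
With z* = 2.576, margin = 2.576 × 0.8033 = 2.0693.
x̄₁ − x̄₂ = 41.5 − 38.0 = 3.5000; interval 3.5000 ± 2.0693 = (1.43, 5.57).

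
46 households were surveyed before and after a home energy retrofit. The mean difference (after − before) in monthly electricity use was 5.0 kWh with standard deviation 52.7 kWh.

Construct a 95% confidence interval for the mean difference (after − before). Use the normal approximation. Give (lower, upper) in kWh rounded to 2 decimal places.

(-10.23, 20.23)

Paired design: SE = s_d/√n = 52.7/√46 = 7.7702.
z* = 1.960; margin of error = 1.960 × 7.7702 = 15.2296.
5.0 ± 15.2296 → (-10.23, 20.23).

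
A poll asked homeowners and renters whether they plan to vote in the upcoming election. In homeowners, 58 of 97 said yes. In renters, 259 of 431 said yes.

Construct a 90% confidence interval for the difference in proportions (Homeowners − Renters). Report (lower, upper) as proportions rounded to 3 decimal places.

p̂₁ = 58/97 = 0.5979 and p̂₂ = 259/431 = 0.6009.
SE₁ = √(p̂₁(1−p̂₁)/n₁) = √(0.5979·0.4021/97) = 0.04978; SE₂ = √(0.6009·0.3991/431) = 0.02359.
Independent samples: SE of the difference = √(SE₁² + SE₂²) = √(0.0024780484 + 0.0005564881) = 0.05509.
z* for 90% confidence is 1.645, so the margin of error is 1.645 × 0.05509 = 0.09062.
Point estimate p̂₁ − p̂₂ = 0.5979 − 0.6009 = -0.0030.
-0.0030 ± 0.09062 → (-0.094, 0.088).

(-0.094, 0.088)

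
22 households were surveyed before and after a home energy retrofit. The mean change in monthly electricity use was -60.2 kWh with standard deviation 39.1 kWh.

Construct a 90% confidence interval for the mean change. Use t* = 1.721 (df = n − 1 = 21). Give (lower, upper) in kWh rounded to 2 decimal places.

(-74.55, -45.85)

Paired design: SE = s_d/√n = 39.1/√22 = 8.3361.
t* = 1.721; margin of error = 1.721 × 8.3361 = 14.3464.
-60.2 ± 14.3464 → (-74.55, -45.85).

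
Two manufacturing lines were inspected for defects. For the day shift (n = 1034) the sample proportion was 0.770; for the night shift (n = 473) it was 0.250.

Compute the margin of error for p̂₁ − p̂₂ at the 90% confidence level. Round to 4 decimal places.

The two standard errors are √(0.7700×0.2300/1034) = 0.01309 and √(0.2500×0.7500/473) = 0.01991.
Because the samples are independent, SE_diff = √(0.01309² + 0.01991²) = 0.02383.
Using z* = 1.645 for 90%, ME = 1.645 × 0.02383 = 0.03920.

0.0392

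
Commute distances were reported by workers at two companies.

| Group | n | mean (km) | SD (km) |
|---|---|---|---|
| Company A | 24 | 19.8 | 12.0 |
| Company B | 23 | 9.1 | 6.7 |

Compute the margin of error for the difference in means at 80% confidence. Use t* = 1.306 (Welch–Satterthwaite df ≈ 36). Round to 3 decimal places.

3.683

Standard errors of each mean: 12.0/√24 = 2.4495 and 6.7/√23 = 1.3970.
SE(x̄₁ − x̄₂) = √(2.4495² + 1.3970²) = 2.8199 for independent samples with unequal variances.
With t* = 1.306, the margin is 1.306 × 2.8199 = 3.6828.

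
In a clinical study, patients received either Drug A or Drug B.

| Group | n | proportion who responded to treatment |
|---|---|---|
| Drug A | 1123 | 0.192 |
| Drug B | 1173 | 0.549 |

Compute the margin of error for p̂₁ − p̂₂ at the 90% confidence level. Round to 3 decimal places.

0.031

The two standard errors are √(0.1920×0.8080/1123) = 0.01175 and √(0.5490×0.4510/1173) = 0.01453.
Because the samples are independent, SE_diff = √(0.01175² + 0.01453²) = 0.01869.
Using z* = 1.645 for 90%, ME = 1.645 × 0.01869 = 0.03075.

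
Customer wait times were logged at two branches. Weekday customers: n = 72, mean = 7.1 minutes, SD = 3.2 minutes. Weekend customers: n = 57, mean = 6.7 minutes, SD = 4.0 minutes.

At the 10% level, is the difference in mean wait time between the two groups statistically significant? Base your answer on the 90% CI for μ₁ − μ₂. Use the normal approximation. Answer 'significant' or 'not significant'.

Per-group SEs: s₁/√n₁ = 3.2/√72 = 0.3771, s₂/√n₂ = 4.0/√57 = 0.5298.
Unpooled SE of the difference: √(0.14220441 + 0.28068804) = 0.6503.
Margin of error = z* · SE = 1.645 × 0.6503 = 1.0697.
x̄₁ − x̄₂ = 7.1 − 6.7 = 0.4000.
CI: 0.4000 ± 1.0697 = (-0.6697, 1.4697).
The interval (-0.6697, 1.4697) contains 0, so the difference is not significant.

not significant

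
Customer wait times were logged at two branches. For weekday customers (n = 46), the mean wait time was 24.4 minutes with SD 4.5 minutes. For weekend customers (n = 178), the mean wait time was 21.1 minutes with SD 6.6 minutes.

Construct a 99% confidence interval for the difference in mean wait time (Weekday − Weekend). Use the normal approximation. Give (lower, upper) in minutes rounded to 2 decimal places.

(1.17, 5.43)

SE₁ = s₁/√n₁ = 4.5/√46 = 0.6635; SE₂ = 6.6/√178 = 0.4947.
Independent samples, unequal variances: SE_diff = √(SE₁² + SE₂²) = √(0.44023225 + 0.24472809) = 0.8276.
z* = 2.576, so margin of error = 2.576 × 0.8276 = 2.1319.
Difference in means = 24.4 − 21.1 = 3.3000.
3.3000 ± 2.1319 → (1.17, 5.43).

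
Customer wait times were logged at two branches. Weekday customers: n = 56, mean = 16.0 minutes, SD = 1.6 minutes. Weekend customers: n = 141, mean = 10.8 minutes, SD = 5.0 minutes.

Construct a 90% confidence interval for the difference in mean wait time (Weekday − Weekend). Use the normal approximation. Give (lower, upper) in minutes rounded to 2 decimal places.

Per-group SEs: s₁/√n₁ = 1.6/√56 = 0.2138, s₂/√n₂ = 5.0/√141 = 0.4211.
Unpooled SE of the difference: √(0.04571044 + 0.17732521) = 0.4723.
Margin of error = z* · SE = 1.645 × 0.4723 = 0.7769.
x̄₁ − x̄₂ = 16.0 − 10.8 = 5.2000.
CI: 5.2000 ± 0.7769 = (4.42, 5.98).

(4.42, 5.98)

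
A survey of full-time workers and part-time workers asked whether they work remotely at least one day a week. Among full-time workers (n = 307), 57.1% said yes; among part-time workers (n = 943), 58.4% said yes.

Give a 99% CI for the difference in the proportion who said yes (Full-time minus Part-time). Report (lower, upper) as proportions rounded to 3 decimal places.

(-0.097, 0.071)

The two standard errors are √(0.5710×0.4290/307) = 0.02825 and √(0.5840×0.4160/943) = 0.01605.
Because the samples are independent, SE_diff = √(0.02825² + 0.01605²) = 0.03249.
Using z* = 2.576 for 99%, ME = 2.576 × 0.03249 = 0.08369.
p̂₁ − p̂₂ = -0.0130; interval -0.0130 ± 0.08369 gives (-0.097, 0.071).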